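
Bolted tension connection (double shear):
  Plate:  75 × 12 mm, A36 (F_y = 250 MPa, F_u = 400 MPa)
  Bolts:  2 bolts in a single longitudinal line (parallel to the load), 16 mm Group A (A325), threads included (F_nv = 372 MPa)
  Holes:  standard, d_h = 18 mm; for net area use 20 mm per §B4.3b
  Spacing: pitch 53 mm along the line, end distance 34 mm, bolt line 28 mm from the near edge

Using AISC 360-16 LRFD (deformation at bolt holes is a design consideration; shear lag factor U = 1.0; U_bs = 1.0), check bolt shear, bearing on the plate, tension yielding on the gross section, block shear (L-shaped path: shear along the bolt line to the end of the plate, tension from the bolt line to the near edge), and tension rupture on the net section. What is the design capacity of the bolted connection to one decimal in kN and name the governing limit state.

Bolt shear: A_b = π(16)²/4 = 201.06 mm². φR_n = 0.75 × 372 × 201.06 × 2 × 2 = 224.4 kN.
Bearing (12 mm plate, F_u = 400 MPa): end bolts L_c = 34 − 18/2 = 25, R_n = min(1.2×25×12×400, 2.4×16×12×400) = 144 kN/bolt; interior L_c = 53 − 18 = 35, R_n = 184.32 kN/bolt. φR_n = 0.75 × (1×144 + 1×184.32) = 246.2 kN.
Tension yield (gross): A_g = 75×12 = 900 mm². φR_n = 0.90 × 250 × 900 = 202.5 kN.
Block shear: shear path 1×[34+1×53] = 1×87 mm, A_gv = 1044, A_nv = 1×(87 − 1.5×20)×12 = 684 mm²; tension to near edge: (28 − 0.5×20)×12 = 216 mm². R_n = min(0.6×400×684, 0.6×250×1044) + 1.0×400×216 = min(164.16, 156.6) + 86.4 = 243 kN. φR_n = 0.75 × 243 = 182.3 kN.
Tension rupture (net): A_n = (75 − 1×20)×12 = 660 mm² (U = 1.0, A_e = A_n). φR_n = 0.75 × 400 × 660 = 198.0 kN.
Governing: min(224.4, 246.2, 202.5, 182.3, 198.0) = 182.3 kN → block shear.

182.3 kN (block shear governs)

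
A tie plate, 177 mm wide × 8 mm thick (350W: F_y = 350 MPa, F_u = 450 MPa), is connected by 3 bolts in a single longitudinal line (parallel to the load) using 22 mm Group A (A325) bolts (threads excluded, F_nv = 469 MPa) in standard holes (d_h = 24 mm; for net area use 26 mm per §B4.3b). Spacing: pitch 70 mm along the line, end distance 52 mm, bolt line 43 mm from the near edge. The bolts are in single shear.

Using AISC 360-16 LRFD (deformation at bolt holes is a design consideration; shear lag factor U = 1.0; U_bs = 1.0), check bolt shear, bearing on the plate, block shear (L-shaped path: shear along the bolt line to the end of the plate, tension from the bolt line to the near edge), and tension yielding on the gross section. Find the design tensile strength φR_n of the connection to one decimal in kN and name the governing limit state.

Bolt shear: A_b = π(22)²/4 = 380.13 mm². φR_n = 0.75 × 469 × 380.13 × 3 × 1 = 401.1 kN.
Bearing (8 mm plate, F_u = 450 MPa): end bolts L_c = 52 − 24/2 = 40, R_n = min(1.2×40×8×450, 2.4×22×8×450) = 172.8 kN/bolt; interior L_c = 70 − 24 = 46, R_n = 190.08 kN/bolt. φR_n = 0.75 × (1×172.8 + 2×190.08) = 414.7 kN.
Block shear: shear path 1×[52+2×70] = 1×192 mm, A_gv = 1536, A_nv = 1×(192 − 2.5×26)×8 = 1016 mm²; tension to near edge: (43 − 0.5×26)×8 = 240 mm². R_n = min(0.6×450×1016, 0.6×350×1536) + 1.0×450×240 = min(274.32, 322.56) + 108 = 382.32 kN. φR_n = 0.75 × 382.32 = 286.7 kN.
Tension yield (gross): A_g = 177×8 = 1416 mm². φR_n = 0.90 × 350 × 1416 = 446.0 kN.
Governing: min(401.1, 414.7, 286.7, 446.0) = 286.7 kN → block shear.

286.7 kN (block shear governs)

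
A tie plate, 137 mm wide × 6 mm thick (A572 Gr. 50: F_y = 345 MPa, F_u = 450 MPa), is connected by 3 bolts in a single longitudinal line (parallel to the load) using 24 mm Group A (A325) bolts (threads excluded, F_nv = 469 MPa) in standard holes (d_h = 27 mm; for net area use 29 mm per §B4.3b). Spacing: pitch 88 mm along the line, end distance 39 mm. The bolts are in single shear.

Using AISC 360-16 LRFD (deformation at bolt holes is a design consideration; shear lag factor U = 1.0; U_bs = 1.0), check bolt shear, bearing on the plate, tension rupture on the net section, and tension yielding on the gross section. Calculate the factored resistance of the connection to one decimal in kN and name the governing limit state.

218.7 kN (net-section rupture governs)

Bolt shear: A_b = π(24)²/4 = 452.39 mm². φR_n = 0.75 × 469 × 452.39 × 3 × 1 = 477.4 kN.
Bearing (6 mm plate, F_u = 450 MPa): end bolts L_c = 39 − 27/2 = 25.5, R_n = min(1.2×25.5×6×450, 2.4×24×6×450) = 82.62 kN/bolt; interior L_c = 88 − 27 = 61, R_n = 155.52 kN/bolt. φR_n = 0.75 × (1×82.62 + 2×155.52) = 295.2 kN.
Tension rupture (net): A_n = (137 − 1×29)×6 = 648 mm² (U = 1.0, A_e = A_n). φR_n = 0.75 × 450 × 648 = 218.7 kN.
Tension yield (gross): A_g = 137×6 = 822 mm². φR_n = 0.90 × 345 × 822 = 255.2 kN.
Governing: min(477.4, 295.2, 218.7, 255.2) = 218.7 kN → net-section rupture.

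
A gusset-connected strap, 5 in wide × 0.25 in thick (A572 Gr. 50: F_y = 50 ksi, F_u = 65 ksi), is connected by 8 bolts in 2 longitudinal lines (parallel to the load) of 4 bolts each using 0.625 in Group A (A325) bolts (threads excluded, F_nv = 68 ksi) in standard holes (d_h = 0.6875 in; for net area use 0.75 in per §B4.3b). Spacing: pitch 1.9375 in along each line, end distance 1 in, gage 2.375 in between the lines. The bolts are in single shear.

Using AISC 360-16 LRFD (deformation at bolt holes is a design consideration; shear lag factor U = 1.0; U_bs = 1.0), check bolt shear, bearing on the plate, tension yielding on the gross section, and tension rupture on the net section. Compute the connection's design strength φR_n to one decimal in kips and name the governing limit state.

42.7 kips (net-section rupture governs)

Bolt shear: A_b = π(0.625)²/4 = 0.3068 in². φR_n = 0.75 × 68 × 0.3068 × 8 × 1 = 125.2 kips.
Bearing (0.25 in plate, F_u = 65 ksi): end bolts L_c = 1 − 0.6875/2 = 0.65625, R_n = min(1.2×0.65625×0.25×65, 2.4×0.625×0.25×65) = 12.797 kips/bolt; interior L_c = 1.9375 − 0.6875 = 1.25, R_n = 24.375 kips/bolt. φR_n = 0.75 × (2×12.797 + 6×24.375) = 128.9 kips.
Tension yield (gross): A_g = 5×0.25 = 1.25 in². φR_n = 0.90 × 50 × 1.25 = 56.3 kips.
Tension rupture (net): A_n = (5 − 2×0.75)×0.25 = 0.875 in² (U = 1.0, A_e = A_n). φR_n = 0.75 × 65 × 0.875 = 42.7 kips.
Governing: min(125.2, 128.9, 56.3, 42.7) = 42.7 kips → net-section rupture.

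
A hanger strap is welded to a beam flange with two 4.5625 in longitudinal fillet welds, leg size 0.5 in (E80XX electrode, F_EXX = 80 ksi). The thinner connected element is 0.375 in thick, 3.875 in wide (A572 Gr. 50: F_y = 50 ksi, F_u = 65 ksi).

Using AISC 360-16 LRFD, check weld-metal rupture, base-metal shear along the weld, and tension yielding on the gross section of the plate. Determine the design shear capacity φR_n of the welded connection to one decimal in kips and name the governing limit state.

65.4 kips (gross-section yield governs)

Weld metal: throat = 0.707×0.5 = 0.3535 in, L = 2×4.5625 = 9.125 in. φR_n = 0.75 × 0.6 × 80 × 0.3535 × 9.125 = 116.1 kips.
Base metal shear (0.375 in plate): yield φR_n = 1.0×0.6×50×0.375×9.125 = 102.7 kips; rupture φR_n = 0.75×0.6×65×0.375×9.125 = 100.1 kips; take 100.1 kips (rupture).
Tension yield (gross): A_g = 3.875×0.375 = 1.4531 in². φR_n = 0.90 × 50 × 1.4531 = 65.4 kips.
Governing: min(116.1, 100.1, 65.4) = 65.4 kips → gross-section yield.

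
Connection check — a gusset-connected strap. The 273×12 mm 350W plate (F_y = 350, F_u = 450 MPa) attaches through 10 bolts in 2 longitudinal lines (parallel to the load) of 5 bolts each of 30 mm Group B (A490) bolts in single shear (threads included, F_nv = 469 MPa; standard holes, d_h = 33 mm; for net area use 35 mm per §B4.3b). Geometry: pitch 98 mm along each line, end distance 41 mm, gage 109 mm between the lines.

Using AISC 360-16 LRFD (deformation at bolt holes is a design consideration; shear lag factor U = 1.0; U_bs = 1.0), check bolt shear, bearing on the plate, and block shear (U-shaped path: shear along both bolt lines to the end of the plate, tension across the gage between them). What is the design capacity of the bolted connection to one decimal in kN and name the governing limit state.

1638.6 kN (block shear governs)

Bolt shear: A_b = π(30)²/4 = 706.86 mm². φR_n = 0.75 × 469 × 706.86 × 10 × 1 = 2486.4 kN.
Bearing (12 mm plate, F_u = 450 MPa): end bolts L_c = 41 − 33/2 = 24.5, R_n = min(1.2×24.5×12×450, 2.4×30×12×450) = 158.76 kN/bolt; interior L_c = 98 − 33 = 65, R_n = 388.8 kN/bolt. φR_n = 0.75 × (2×158.76 + 8×388.8) = 2570.9 kN.
Block shear: shear path 2×[41+4×98] = 2×433 mm, A_gv = 10392, A_nv = 2×(433 − 4.5×35)×12 = 6612 mm²; tension across gage: (109 − 1×35)×12 = 888 mm². R_n = min(0.6×450×6612, 0.6×350×10392) + 1.0×450×888 = min(1785.2, 2182.3) + 399.6 = 2184.8 kN. φR_n = 0.75 × 2184.8 = 1638.6 kN.
Governing: min(2486.4, 2570.9, 1638.6) = 1638.6 kN → block shear.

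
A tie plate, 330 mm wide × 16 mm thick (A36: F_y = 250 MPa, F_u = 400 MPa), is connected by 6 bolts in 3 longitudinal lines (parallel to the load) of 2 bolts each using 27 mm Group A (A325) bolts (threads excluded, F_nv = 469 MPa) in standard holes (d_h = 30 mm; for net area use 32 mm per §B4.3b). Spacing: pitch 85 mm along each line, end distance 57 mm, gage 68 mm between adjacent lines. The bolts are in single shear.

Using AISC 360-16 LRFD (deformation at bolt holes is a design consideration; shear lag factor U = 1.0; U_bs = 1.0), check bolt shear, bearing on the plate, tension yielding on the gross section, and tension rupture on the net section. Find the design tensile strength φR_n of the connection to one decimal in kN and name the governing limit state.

Bolt shear: A_b = π(27)²/4 = 572.56 mm². φR_n = 0.75 × 469 × 572.56 × 6 × 1 = 1208.4 kN.
Bearing (16 mm plate, F_u = 400 MPa): end bolts L_c = 57 − 30/2 = 42, R_n = min(1.2×42×16×400, 2.4×27×16×400) = 322.56 kN/bolt; interior L_c = 85 − 30 = 55, R_n = 414.72 kN/bolt. φR_n = 0.75 × (3×322.56 + 3×414.72) = 1658.9 kN.
Tension yield (gross): A_g = 330×16 = 5280 mm². φR_n = 0.90 × 250 × 5280 = 1188.0 kN.
Tension rupture (net): A_n = (330 − 3×32)×16 = 3744 mm² (U = 1.0, A_e = A_n). φR_n = 0.75 × 400 × 3744 = 1123.2 kN.
Governing: min(1208.4, 1658.9, 1188.0, 1123.2) = 1123.2 kN → net-section rupture.

1123.2 kN (net-section rupture governs)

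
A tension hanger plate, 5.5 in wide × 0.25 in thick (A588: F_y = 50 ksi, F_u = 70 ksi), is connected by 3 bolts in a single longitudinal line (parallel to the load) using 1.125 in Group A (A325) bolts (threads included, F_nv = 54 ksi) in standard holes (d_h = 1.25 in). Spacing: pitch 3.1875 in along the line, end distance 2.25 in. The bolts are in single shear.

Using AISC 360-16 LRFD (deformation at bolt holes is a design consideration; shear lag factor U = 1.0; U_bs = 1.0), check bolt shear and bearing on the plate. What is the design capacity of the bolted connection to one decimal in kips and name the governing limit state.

Bolt shear: A_b = π(1.125)²/4 = 0.99402 in². φR_n = 0.75 × 54 × 0.99402 × 3 × 1 = 120.8 kips.
Bearing (0.25 in plate, F_u = 70 ksi): end bolts L_c = 2.25 − 1.25/2 = 1.625, R_n = min(1.2×1.625×0.25×70, 2.4×1.125×0.25×70) = 34.125 kips/bolt; interior L_c = 3.1875 − 1.25 = 1.9375, R_n = 40.688 kips/bolt. φR_n = 0.75 × (1×34.125 + 2×40.688) = 86.6 kips.
Governing: min(120.8, 86.6) = 86.6 kips → bearing.

86.6 kips (bearing governs)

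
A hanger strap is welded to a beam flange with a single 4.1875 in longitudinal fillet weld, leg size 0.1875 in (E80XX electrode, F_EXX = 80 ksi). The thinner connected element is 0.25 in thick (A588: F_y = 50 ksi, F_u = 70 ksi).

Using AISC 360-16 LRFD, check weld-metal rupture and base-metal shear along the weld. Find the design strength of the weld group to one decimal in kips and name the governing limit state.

Weld metal: throat = 0.707×0.1875 = 0.13256 in, L = 4.1875 in. φR_n = 0.75 × 0.6 × 80 × 0.13256 × 4.1875 = 20.0 kips.
Base metal shear (0.25 in plate): yield φR_n = 1.0×0.6×50×0.25×4.1875 = 31.4 kips; rupture φR_n = 0.75×0.6×70×0.25×4.1875 = 33.0 kips; take 31.4 kips (yield).
Governing: min(20.0, 31.4) = 20.0 kips → weld metal.

20.0 kips (weld metal governs)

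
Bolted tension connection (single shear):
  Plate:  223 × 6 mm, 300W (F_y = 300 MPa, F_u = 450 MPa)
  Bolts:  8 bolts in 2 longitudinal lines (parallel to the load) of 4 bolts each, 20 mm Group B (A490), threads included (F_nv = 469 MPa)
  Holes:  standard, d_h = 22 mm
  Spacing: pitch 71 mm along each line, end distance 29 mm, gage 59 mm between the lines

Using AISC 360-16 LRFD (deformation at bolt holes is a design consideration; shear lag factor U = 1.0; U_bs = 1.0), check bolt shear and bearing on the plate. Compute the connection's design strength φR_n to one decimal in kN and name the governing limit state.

670.7 kN (bearing governs)

Bolt shear: A_b = π(20)²/4 = 314.16 mm². φR_n = 0.75 × 469 × 314.16 × 8 × 1 = 884.0 kN.
Bearing (6 mm plate, F_u = 450 MPa): end bolts L_c = 29 − 22/2 = 18, R_n = min(1.2×18×6×450, 2.4×20×6×450) = 58.32 kN/bolt; interior L_c = 71 − 22 = 49, R_n = 129.6 kN/bolt. φR_n = 0.75 × (2×58.32 + 6×129.6) = 670.7 kN.
Governing: min(884.0, 670.7) = 670.7 kN → bearing.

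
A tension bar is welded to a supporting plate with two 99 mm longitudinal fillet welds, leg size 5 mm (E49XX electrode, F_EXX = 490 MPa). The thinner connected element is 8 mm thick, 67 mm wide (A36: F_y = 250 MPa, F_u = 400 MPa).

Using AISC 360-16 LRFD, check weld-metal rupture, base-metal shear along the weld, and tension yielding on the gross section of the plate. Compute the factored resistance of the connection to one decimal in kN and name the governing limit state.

120.6 kN (gross-section yield governs)

Weld metal: throat = 0.707×5 = 3.535 mm, L = 2×99 = 198 mm. φR_n = 0.75 × 0.6 × 490 × 3.535 × 198 = 154.3 kN.
Base metal shear (8 mm plate): yield φR_n = 1.0×0.6×250×8×198 = 237.6 kN; rupture φR_n = 0.75×0.6×400×8×198 = 285.1 kN; take 237.6 kN (yield).
Tension yield (gross): A_g = 67×8 = 536 mm². φR_n = 0.90 × 250 × 536 = 120.6 kN.
Governing: min(154.3, 237.6, 120.6) = 120.6 kN → gross-section yield.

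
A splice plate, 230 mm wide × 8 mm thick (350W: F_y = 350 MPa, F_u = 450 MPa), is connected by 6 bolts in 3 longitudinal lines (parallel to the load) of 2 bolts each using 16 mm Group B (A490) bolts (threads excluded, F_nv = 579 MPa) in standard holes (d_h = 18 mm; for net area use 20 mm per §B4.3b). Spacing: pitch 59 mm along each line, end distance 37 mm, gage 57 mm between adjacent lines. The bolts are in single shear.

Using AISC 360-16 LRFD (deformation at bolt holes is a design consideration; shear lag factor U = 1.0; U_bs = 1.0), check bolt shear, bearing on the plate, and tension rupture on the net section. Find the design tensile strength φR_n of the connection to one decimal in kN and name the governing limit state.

Bolt shear: A_b = π(16)²/4 = 201.06 mm². φR_n = 0.75 × 579 × 201.06 × 6 × 1 = 523.9 kN.
Bearing (8 mm plate, F_u = 450 MPa): end bolts L_c = 37 − 18/2 = 28, R_n = min(1.2×28×8×450, 2.4×16×8×450) = 120.96 kN/bolt; interior L_c = 59 − 18 = 41, R_n = 138.24 kN/bolt. φR_n = 0.75 × (3×120.96 + 3×138.24) = 583.2 kN.
Tension rupture (net): A_n = (230 − 3×20)×8 = 1360 mm² (U = 1.0, A_e = A_n). φR_n = 0.75 × 450 × 1360 = 459.0 kN.
Governing: min(523.9, 583.2, 459.0) = 459.0 kN → net-section rupture.

459.0 kN (net-section rupture governs)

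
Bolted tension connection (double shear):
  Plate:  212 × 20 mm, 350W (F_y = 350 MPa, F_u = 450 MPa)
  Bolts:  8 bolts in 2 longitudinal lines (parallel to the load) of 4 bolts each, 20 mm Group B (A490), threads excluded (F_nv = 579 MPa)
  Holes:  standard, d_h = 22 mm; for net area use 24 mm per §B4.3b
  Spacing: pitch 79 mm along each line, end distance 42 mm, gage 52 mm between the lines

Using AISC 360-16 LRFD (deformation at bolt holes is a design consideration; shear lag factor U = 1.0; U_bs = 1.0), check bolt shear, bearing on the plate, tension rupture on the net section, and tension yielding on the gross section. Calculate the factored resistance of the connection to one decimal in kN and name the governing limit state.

1107.0 kN (net-section rupture governs)

Bolt shear: A_b = π(20)²/4 = 314.16 mm². φR_n = 0.75 × 579 × 314.16 × 8 × 2 = 2182.8 kN.
Bearing (20 mm plate, F_u = 450 MPa): end bolts L_c = 42 − 22/2 = 31, R_n = min(1.2×31×20×450, 2.4×20×20×450) = 334.8 kN/bolt; interior L_c = 79 − 22 = 57, R_n = 432 kN/bolt. φR_n = 0.75 × (2×334.8 + 6×432) = 2446.2 kN.
Tension rupture (net): A_n = (212 − 2×24)×20 = 3280 mm² (U = 1.0, A_e = A_n). φR_n = 0.75 × 450 × 3280 = 1107.0 kN.
Tension yield (gross): A_g = 212×20 = 4240 mm². φR_n = 0.90 × 350 × 4240 = 1335.6 kN.
Governing: min(2182.8, 2446.2, 1107.0, 1335.6) = 1107.0 kN → net-section rupture.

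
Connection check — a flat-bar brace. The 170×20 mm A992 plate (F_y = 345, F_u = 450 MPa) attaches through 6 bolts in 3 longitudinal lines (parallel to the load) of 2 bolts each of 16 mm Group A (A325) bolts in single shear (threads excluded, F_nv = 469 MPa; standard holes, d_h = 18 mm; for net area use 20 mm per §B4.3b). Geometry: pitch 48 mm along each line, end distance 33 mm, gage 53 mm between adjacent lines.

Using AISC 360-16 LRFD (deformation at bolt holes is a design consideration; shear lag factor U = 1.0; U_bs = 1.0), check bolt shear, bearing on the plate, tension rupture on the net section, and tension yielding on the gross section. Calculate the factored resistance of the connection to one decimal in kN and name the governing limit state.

Bolt shear: A_b = π(16)²/4 = 201.06 mm². φR_n = 0.75 × 469 × 201.06 × 6 × 1 = 424.3 kN.
Bearing (20 mm plate, F_u = 450 MPa): end bolts L_c = 33 − 18/2 = 24, R_n = min(1.2×24×20×450, 2.4×16×20×450) = 259.2 kN/bolt; interior L_c = 48 − 18 = 30, R_n = 324 kN/bolt. φR_n = 0.75 × (3×259.2 + 3×324) = 1312.2 kN.
Tension rupture (net): A_n = (170 − 3×20)×20 = 2200 mm² (U = 1.0, A_e = A_n). φR_n = 0.75 × 450 × 2200 = 742.5 kN.
Tension yield (gross): A_g = 170×20 = 3400 mm². φR_n = 0.90 × 345 × 3400 = 1055.7 kN.
Governing: min(424.3, 1312.2, 742.5, 1055.7) = 424.3 kN → bolt shear.

424.3 kN (bolt shear governs)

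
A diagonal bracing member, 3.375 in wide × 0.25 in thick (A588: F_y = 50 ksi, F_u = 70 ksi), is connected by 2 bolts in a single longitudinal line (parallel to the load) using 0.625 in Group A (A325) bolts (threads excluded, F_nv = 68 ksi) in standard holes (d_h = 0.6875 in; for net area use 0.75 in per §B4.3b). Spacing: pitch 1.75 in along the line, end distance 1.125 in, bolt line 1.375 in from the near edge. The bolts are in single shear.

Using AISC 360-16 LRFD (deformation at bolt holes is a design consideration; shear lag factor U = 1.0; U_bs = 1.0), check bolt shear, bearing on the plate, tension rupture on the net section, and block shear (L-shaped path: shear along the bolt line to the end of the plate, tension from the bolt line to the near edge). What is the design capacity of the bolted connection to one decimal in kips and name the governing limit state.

Bolt shear: A_b = π(0.625)²/4 = 0.3068 in². φR_n = 0.75 × 68 × 0.3068 × 2 × 1 = 31.3 kips.
Bearing (0.25 in plate, F_u = 70 ksi): end bolts L_c = 1.125 − 0.6875/2 = 0.78125, R_n = min(1.2×0.78125×0.25×70, 2.4×0.625×0.25×70) = 16.406 kips/bolt; interior L_c = 1.75 − 0.6875 = 1.0625, R_n = 22.313 kips/bolt. φR_n = 0.75 × (1×16.406 + 1×22.313) = 29.0 kips.
Tension rupture (net): A_n = (3.375 − 1×0.75)×0.25 = 0.65625 in² (U = 1.0, A_e = A_n). φR_n = 0.75 × 70 × 0.65625 = 34.5 kips.
Block shear: shear path 1×[1.125+1×1.75] = 1×2.875 in, A_gv = 0.71875, A_nv = 1×(2.875 − 1.5×0.75)×0.25 = 0.4375 in²; tension to near edge: (1.375 − 0.5×0.75)×0.25 = 0.25 in². R_n = min(0.6×70×0.4375, 0.6×50×0.71875) + 1.0×70×0.25 = min(18.375, 21.563) + 17.5 = 35.875 kips. φR_n = 0.75 × 35.875 = 26.9 kips.
Governing: min(31.3, 29.0, 34.5, 26.9) = 26.9 kips → block shear.

26.9 kips (block shear governs)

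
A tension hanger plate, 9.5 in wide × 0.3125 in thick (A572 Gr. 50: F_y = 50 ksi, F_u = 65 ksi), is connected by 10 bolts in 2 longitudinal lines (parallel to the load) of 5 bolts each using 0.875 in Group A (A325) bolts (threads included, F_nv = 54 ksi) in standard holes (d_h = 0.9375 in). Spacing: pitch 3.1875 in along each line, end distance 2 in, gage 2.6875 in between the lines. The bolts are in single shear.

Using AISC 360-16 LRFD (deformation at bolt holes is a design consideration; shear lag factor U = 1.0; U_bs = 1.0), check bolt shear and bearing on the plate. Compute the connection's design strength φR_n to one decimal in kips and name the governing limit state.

243.5 kips (bolt shear governs)

Bolt shear: A_b = π(0.875)²/4 = 0.60132 in². φR_n = 0.75 × 54 × 0.60132 × 10 × 1 = 243.5 kips.
Bearing (0.3125 in plate, F_u = 65 ksi): end bolts L_c = 2 − 0.9375/2 = 1.53125, R_n = min(1.2×1.53125×0.3125×65, 2.4×0.875×0.3125×65) = 37.324 kips/bolt; interior L_c = 3.1875 − 0.9375 = 2.25, R_n = 42.656 kips/bolt. φR_n = 0.75 × (2×37.324 + 8×42.656) = 311.9 kips.
Governing: min(243.5, 311.9) = 243.5 kips → bolt shear.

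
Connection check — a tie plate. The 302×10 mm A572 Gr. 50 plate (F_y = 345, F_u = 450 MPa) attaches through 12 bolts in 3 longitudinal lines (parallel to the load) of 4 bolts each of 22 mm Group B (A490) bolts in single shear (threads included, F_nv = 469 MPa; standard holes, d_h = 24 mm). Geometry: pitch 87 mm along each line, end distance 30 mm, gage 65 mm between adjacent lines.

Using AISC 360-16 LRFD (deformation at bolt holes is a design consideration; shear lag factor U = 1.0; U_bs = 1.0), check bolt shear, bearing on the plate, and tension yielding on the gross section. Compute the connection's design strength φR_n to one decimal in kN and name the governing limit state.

Bolt shear: A_b = π(22)²/4 = 380.13 mm². φR_n = 0.75 × 469 × 380.13 × 12 × 1 = 1604.5 kN.
Bearing (10 mm plate, F_u = 450 MPa): end bolts L_c = 30 − 24/2 = 18, R_n = min(1.2×18×10×450, 2.4×22×10×450) = 97.2 kN/bolt; interior L_c = 87 − 24 = 63, R_n = 237.6 kN/bolt. φR_n = 0.75 × (3×97.2 + 9×237.6) = 1822.5 kN.
Tension yield (gross): A_g = 302×10 = 3020 mm². φR_n = 0.90 × 345 × 3020 = 937.7 kN.
Governing: min(1604.5, 1822.5, 937.7) = 937.7 kN → gross-section yield.

937.7 kN (gross-section yield governs)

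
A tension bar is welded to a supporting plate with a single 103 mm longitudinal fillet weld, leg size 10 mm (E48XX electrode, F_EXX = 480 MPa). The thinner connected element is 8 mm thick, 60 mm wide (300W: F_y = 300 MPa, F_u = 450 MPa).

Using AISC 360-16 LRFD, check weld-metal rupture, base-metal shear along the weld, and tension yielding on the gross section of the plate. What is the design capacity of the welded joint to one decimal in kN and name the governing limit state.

129.6 kN (gross-section yield governs)

Weld metal: throat = 0.707×10 = 7.07 mm, L = 103 mm. φR_n = 0.75 × 0.6 × 480 × 7.07 × 103 = 157.3 kN.
Base metal shear (8 mm plate): yield φR_n = 1.0×0.6×300×8×103 = 148.3 kN; rupture φR_n = 0.75×0.6×450×8×103 = 166.9 kN; take 148.3 kN (yield).
Tension yield (gross): A_g = 60×8 = 480 mm². φR_n = 0.90 × 300 × 480 = 129.6 kN.
Governing: min(157.3, 148.3, 129.6) = 129.6 kN → gross-section yield.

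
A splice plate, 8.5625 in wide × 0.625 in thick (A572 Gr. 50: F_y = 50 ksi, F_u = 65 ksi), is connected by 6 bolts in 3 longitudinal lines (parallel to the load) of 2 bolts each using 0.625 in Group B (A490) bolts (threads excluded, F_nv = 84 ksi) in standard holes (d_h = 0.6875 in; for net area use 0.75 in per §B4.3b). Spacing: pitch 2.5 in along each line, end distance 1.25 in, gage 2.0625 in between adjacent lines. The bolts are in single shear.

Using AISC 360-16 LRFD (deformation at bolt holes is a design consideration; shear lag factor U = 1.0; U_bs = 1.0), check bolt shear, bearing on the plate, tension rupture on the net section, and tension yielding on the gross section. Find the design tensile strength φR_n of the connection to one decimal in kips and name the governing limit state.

116.0 kips (bolt shear governs)

Bolt shear: A_b = π(0.625)²/4 = 0.3068 in². φR_n = 0.75 × 84 × 0.3068 × 6 × 1 = 116.0 kips.
Bearing (0.625 in plate, F_u = 65 ksi): end bolts L_c = 1.25 − 0.6875/2 = 0.90625, R_n = min(1.2×0.90625×0.625×65, 2.4×0.625×0.625×65) = 44.18 kips/bolt; interior L_c = 2.5 − 0.6875 = 1.8125, R_n = 60.938 kips/bolt. φR_n = 0.75 × (3×44.18 + 3×60.938) = 236.5 kips.
Tension rupture (net): A_n = (8.5625 − 3×0.75)×0.625 = 3.9453 in² (U = 1.0, A_e = A_n). φR_n = 0.75 × 65 × 3.9453 = 192.3 kips.
Tension yield (gross): A_g = 8.5625×0.625 = 5.3516 in². φR_n = 0.90 × 50 × 5.3516 = 240.8 kips.
Governing: min(116.0, 236.5, 192.3, 240.8) = 116.0 kips → bolt shear.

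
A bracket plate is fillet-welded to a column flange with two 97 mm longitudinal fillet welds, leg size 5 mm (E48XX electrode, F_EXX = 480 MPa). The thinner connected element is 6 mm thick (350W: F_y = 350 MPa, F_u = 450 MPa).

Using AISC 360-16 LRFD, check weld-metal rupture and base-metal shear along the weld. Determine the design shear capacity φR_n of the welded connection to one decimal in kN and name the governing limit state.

Weld metal: throat = 0.707×5 = 3.535 mm, L = 2×97 = 194 mm. φR_n = 0.75 × 0.6 × 480 × 3.535 × 194 = 148.1 kN.
Base metal shear (6 mm plate): yield φR_n = 1.0×0.6×350×6×194 = 244.4 kN; rupture φR_n = 0.75×0.6×450×6×194 = 235.7 kN; take 235.7 kN (rupture).
Governing: min(148.1, 235.7) = 148.1 kN → weld metal.

148.1 kN (weld metal governs)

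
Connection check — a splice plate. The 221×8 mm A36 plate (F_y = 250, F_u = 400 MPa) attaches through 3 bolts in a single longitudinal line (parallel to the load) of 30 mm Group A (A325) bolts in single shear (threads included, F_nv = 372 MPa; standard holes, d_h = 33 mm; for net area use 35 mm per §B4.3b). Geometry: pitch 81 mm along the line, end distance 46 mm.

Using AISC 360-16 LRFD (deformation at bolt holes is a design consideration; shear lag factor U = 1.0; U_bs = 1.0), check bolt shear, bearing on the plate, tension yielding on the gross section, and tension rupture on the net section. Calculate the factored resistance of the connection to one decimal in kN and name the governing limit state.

Bolt shear: A_b = π(30)²/4 = 706.86 mm². φR_n = 0.75 × 372 × 706.86 × 3 × 1 = 591.6 kN.
Bearing (8 mm plate, F_u = 400 MPa): end bolts L_c = 46 − 33/2 = 29.5, R_n = min(1.2×29.5×8×400, 2.4×30×8×400) = 113.28 kN/bolt; interior L_c = 81 − 33 = 48, R_n = 184.32 kN/bolt. φR_n = 0.75 × (1×113.28 + 2×184.32) = 361.4 kN.
Tension yield (gross): A_g = 221×8 = 1768 mm². φR_n = 0.90 × 250 × 1768 = 397.8 kN.
Tension rupture (net): A_n = (221 − 1×35)×8 = 1488 mm² (U = 1.0, A_e = A_n). φR_n = 0.75 × 400 × 1488 = 446.4 kN.
Governing: min(591.6, 361.4, 397.8, 446.4) = 361.4 kN → bearing.

361.4 kN (bearing governs)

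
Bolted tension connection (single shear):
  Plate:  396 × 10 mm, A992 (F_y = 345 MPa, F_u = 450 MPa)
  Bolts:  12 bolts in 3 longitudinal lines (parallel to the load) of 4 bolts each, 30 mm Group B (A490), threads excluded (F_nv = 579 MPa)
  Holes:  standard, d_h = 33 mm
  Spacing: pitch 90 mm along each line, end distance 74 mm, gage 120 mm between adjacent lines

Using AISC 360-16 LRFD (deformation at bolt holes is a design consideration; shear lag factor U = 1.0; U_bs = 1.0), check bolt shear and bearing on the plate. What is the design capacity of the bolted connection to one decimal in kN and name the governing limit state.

2776.3 kN (bearing governs)

Bolt shear: A_b = π(30)²/4 = 706.86 mm². φR_n = 0.75 × 579 × 706.86 × 12 × 1 = 3683.4 kN.
Bearing (10 mm plate, F_u = 450 MPa): end bolts L_c = 74 − 33/2 = 57.5, R_n = min(1.2×57.5×10×450, 2.4×30×10×450) = 310.5 kN/bolt; interior L_c = 90 − 33 = 57, R_n = 307.8 kN/bolt. φR_n = 0.75 × (3×310.5 + 9×307.8) = 2776.3 kN.
Governing: min(3683.4, 2776.3) = 2776.3 kN → bearing.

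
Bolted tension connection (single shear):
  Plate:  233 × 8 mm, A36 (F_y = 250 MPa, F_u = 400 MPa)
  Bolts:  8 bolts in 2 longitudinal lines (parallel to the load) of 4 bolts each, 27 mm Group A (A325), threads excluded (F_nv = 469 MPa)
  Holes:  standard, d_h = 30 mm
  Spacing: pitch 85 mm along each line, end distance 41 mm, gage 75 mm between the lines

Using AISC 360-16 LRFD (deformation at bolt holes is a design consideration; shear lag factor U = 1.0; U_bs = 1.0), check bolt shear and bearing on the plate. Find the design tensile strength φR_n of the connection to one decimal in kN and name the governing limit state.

Bolt shear: A_b = π(27)²/4 = 572.56 mm². φR_n = 0.75 × 469 × 572.56 × 8 × 1 = 1611.2 kN.
Bearing (8 mm plate, F_u = 400 MPa): end bolts L_c = 41 − 30/2 = 26, R_n = min(1.2×26×8×400, 2.4×27×8×400) = 99.84 kN/bolt; interior L_c = 85 − 30 = 55, R_n = 207.36 kN/bolt. φR_n = 0.75 × (2×99.84 + 6×207.36) = 1082.9 kN.
Governing: min(1611.2, 1082.9) = 1082.9 kN → bearing.

1082.9 kN (bearing governs)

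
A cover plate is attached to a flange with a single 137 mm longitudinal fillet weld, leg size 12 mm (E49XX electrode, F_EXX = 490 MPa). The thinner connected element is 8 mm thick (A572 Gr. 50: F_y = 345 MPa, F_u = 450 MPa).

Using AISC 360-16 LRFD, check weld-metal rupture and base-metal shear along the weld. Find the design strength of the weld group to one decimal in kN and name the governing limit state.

221.9 kN (base-metal shear governs)

Weld metal: throat = 0.707×12 = 8.484 mm, L = 137 mm. φR_n = 0.75 × 0.6 × 490 × 8.484 × 137 = 256.3 kN.
Base metal shear (8 mm plate): yield φR_n = 1.0×0.6×345×8×137 = 226.9 kN; rupture φR_n = 0.75×0.6×450×8×137 = 221.9 kN; take 221.9 kN (rupture).
Governing: min(256.3, 221.9) = 221.9 kN → base-metal shear.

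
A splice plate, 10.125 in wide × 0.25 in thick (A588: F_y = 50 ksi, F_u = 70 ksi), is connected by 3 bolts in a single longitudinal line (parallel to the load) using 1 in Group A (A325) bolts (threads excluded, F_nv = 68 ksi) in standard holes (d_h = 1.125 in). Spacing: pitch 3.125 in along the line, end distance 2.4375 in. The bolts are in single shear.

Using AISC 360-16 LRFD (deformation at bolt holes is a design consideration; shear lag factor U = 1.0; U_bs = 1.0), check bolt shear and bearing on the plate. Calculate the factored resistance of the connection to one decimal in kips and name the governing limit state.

Bolt shear: A_b = π(1)²/4 = 0.7854 in². φR_n = 0.75 × 68 × 0.7854 × 3 × 1 = 120.2 kips.
Bearing (0.25 in plate, F_u = 70 ksi): end bolts L_c = 2.4375 − 1.125/2 = 1.875, R_n = min(1.2×1.875×0.25×70, 2.4×1×0.25×70) = 39.375 kips/bolt; interior L_c = 3.125 − 1.125 = 2, R_n = 42 kips/bolt. φR_n = 0.75 × (1×39.375 + 2×42) = 92.5 kips.
Governing: min(120.2, 92.5) = 92.5 kips → bearing.

92.5 kips (bearing governs)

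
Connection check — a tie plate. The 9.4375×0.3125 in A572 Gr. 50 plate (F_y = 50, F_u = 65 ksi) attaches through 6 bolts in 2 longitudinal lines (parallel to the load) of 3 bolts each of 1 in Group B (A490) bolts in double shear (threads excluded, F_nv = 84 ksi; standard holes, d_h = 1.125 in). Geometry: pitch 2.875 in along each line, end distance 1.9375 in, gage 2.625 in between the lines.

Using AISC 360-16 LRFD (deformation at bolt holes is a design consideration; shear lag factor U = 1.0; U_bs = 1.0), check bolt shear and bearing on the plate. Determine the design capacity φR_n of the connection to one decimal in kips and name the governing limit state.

Bolt shear: A_b = π(1)²/4 = 0.7854 in². φR_n = 0.75 × 84 × 0.7854 × 6 × 2 = 593.8 kips.
Bearing (0.3125 in plate, F_u = 65 ksi): end bolts L_c = 1.9375 − 1.125/2 = 1.375, R_n = min(1.2×1.375×0.3125×65, 2.4×1×0.3125×65) = 33.516 kips/bolt; interior L_c = 2.875 − 1.125 = 1.75, R_n = 42.656 kips/bolt. φR_n = 0.75 × (2×33.516 + 4×42.656) = 178.2 kips.
Governing: min(593.8, 178.2) = 178.2 kips → bearing.

178.2 kips (bearing governs)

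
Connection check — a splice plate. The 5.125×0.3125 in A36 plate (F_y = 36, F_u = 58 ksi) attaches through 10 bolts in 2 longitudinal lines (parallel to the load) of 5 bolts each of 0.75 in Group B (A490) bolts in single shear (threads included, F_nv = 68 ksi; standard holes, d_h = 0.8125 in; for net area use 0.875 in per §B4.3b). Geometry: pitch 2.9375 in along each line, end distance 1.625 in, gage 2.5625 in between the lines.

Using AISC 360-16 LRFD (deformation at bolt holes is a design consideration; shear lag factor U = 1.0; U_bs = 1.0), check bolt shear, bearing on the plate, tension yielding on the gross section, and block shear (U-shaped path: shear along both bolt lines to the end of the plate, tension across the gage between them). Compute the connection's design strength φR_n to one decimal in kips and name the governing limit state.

Bolt shear: A_b = π(0.75)²/4 = 0.44179 in². φR_n = 0.75 × 68 × 0.44179 × 10 × 1 = 225.3 kips.
Bearing (0.3125 in plate, F_u = 58 ksi): end bolts L_c = 1.625 − 0.8125/2 = 1.21875, R_n = min(1.2×1.21875×0.3125×58, 2.4×0.75×0.3125×58) = 26.508 kips/bolt; interior L_c = 2.9375 − 0.8125 = 2.125, R_n = 32.625 kips/bolt. φR_n = 0.75 × (2×26.508 + 8×32.625) = 235.5 kips.
Tension yield (gross): A_g = 5.125×0.3125 = 1.6016 in². φR_n = 0.90 × 36 × 1.6016 = 51.9 kips.
Block shear: shear path 2×[1.625+4×2.9375] = 2×13.375 in, A_gv = 8.3594, A_nv = 2×(13.375 − 4.5×0.875)×0.3125 = 5.8984 in²; tension across gage: (2.5625 − 1×0.875)×0.3125 = 0.52734 in². R_n = min(0.6×58×5.8984, 0.6×36×8.3594) + 1.0×58×0.52734 = min(205.26, 180.56) + 30.586 = 211.15 kips. φR_n = 0.75 × 211.15 = 158.4 kips.
Governing: min(225.3, 235.5, 51.9, 158.4) = 51.9 kips → gross-section yield.

51.9 kips (gross-section yield governs)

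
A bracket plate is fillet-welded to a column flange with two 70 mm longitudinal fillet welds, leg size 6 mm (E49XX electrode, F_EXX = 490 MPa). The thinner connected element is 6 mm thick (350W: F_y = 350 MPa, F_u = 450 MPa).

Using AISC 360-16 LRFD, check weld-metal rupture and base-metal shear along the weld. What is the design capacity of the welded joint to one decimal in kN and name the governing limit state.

Weld metal: throat = 0.707×6 = 4.242 mm, L = 2×70 = 140 mm. φR_n = 0.75 × 0.6 × 490 × 4.242 × 140 = 131.0 kN.
Base metal shear (6 mm plate): yield φR_n = 1.0×0.6×350×6×140 = 176.4 kN; rupture φR_n = 0.75×0.6×450×6×140 = 170.1 kN; take 170.1 kN (rupture).
Governing: min(131.0, 170.1) = 131.0 kN → weld metal.

131.0 kN (weld metal governs)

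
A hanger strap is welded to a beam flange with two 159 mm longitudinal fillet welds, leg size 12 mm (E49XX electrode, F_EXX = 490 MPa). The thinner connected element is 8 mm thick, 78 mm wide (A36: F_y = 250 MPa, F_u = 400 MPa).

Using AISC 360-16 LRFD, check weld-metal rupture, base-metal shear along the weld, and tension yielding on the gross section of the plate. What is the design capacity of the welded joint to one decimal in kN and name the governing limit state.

Weld metal: throat = 0.707×12 = 8.484 mm, L = 2×159 = 318 mm. φR_n = 0.75 × 0.6 × 490 × 8.484 × 318 = 594.9 kN.
Base metal shear (8 mm plate): yield φR_n = 1.0×0.6×250×8×318 = 381.6 kN; rupture φR_n = 0.75×0.6×400×8×318 = 457.9 kN; take 381.6 kN (yield).
Tension yield (gross): A_g = 78×8 = 624 mm². φR_n = 0.90 × 250 × 624 = 140.4 kN.
Governing: min(594.9, 381.6, 140.4) = 140.4 kN → gross-section yield.

140.4 kN (gross-section yield governs)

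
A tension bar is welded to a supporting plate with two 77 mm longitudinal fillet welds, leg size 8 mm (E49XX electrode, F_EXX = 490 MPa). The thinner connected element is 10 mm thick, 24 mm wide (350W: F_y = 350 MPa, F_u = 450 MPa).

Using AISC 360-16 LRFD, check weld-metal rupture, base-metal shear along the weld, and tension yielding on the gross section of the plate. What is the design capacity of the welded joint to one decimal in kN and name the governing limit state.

75.6 kN (gross-section yield governs)

Weld metal: throat = 0.707×8 = 5.656 mm, L = 2×77 = 154 mm. φR_n = 0.75 × 0.6 × 490 × 5.656 × 154 = 192.1 kN.
Base metal shear (10 mm plate): yield φR_n = 1.0×0.6×350×10×154 = 323.4 kN; rupture φR_n = 0.75×0.6×450×10×154 = 311.9 kN; take 311.9 kN (rupture).
Tension yield (gross): A_g = 24×10 = 240 mm². φR_n = 0.90 × 350 × 240 = 75.6 kN.
Governing: min(192.1, 311.9, 75.6) = 75.6 kN → gross-section yield.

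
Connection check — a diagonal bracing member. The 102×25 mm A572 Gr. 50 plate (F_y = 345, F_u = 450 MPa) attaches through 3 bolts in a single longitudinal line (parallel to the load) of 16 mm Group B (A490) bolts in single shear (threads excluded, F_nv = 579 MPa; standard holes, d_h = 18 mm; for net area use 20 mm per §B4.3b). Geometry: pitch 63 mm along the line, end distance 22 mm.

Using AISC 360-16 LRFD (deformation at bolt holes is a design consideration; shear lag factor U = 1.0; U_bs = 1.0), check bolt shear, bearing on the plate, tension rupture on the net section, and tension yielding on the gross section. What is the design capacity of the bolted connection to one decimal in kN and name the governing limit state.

Bolt shear: A_b = π(16)²/4 = 201.06 mm². φR_n = 0.75 × 579 × 201.06 × 3 × 1 = 261.9 kN.
Bearing (25 mm plate, F_u = 450 MPa): end bolts L_c = 22 − 18/2 = 13, R_n = min(1.2×13×25×450, 2.4×16×25×450) = 175.5 kN/bolt; interior L_c = 63 − 18 = 45, R_n = 432 kN/bolt. φR_n = 0.75 × (1×175.5 + 2×432) = 779.6 kN.
Tension rupture (net): A_n = (102 − 1×20)×25 = 2050 mm² (U = 1.0, A_e = A_n). φR_n = 0.75 × 450 × 2050 = 691.9 kN.
Tension yield (gross): A_g = 102×25 = 2550 mm². φR_n = 0.90 × 345 × 2550 = 791.8 kN.
Governing: min(261.9, 779.6, 691.9, 791.8) = 261.9 kN → bolt shear.

261.9 kN (bolt shear governs)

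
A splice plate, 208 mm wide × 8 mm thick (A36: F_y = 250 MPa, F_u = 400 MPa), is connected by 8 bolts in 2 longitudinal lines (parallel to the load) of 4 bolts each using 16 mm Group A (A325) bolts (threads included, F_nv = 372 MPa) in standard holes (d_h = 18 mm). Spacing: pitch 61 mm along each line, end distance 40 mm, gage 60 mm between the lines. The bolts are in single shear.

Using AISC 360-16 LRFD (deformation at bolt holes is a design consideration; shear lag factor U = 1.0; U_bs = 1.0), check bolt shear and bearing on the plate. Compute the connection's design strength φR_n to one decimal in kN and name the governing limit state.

Bolt shear: A_b = π(16)²/4 = 201.06 mm². φR_n = 0.75 × 372 × 201.06 × 8 × 1 = 448.8 kN.
Bearing (8 mm plate, F_u = 400 MPa): end bolts L_c = 40 − 18/2 = 31, R_n = min(1.2×31×8×400, 2.4×16×8×400) = 119.04 kN/bolt; interior L_c = 61 − 18 = 43, R_n = 122.88 kN/bolt. φR_n = 0.75 × (2×119.04 + 6×122.88) = 731.5 kN.
Governing: min(448.8, 731.5) = 448.8 kN → bolt shear.

448.8 kN (bolt shear governs)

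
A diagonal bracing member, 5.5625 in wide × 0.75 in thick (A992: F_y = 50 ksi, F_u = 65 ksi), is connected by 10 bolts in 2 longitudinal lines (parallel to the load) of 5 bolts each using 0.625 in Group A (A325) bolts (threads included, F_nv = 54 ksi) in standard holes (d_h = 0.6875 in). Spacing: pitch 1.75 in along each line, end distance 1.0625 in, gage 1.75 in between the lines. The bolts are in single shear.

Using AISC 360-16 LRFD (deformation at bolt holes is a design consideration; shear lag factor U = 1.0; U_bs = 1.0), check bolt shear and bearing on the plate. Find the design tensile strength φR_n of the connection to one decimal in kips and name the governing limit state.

Bolt shear: A_b = π(0.625)²/4 = 0.3068 in². φR_n = 0.75 × 54 × 0.3068 × 10 × 1 = 124.3 kips.
Bearing (0.75 in plate, F_u = 65 ksi): end bolts L_c = 1.0625 − 0.6875/2 = 0.71875, R_n = min(1.2×0.71875×0.75×65, 2.4×0.625×0.75×65) = 42.047 kips/bolt; interior L_c = 1.75 − 0.6875 = 1.0625, R_n = 62.156 kips/bolt. φR_n = 0.75 × (2×42.047 + 8×62.156) = 436.0 kips.
Governing: min(124.3, 436.0) = 124.3 kips → bolt shear.

124.3 kips (bolt shear governs)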